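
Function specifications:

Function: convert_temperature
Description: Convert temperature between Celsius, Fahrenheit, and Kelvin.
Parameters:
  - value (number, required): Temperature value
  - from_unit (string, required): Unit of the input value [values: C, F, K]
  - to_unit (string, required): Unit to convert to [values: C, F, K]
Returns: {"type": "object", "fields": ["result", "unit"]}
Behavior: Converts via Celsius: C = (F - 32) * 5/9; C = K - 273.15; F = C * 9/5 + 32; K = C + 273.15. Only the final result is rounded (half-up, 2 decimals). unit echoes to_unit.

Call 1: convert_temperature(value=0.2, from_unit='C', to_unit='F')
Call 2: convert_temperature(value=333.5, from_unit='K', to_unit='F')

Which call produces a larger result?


Call 1:
  Input already in C: 0.2
  To F: 0.2 * 9/5 + 32 = 32.36
  Round to 2 decimals: 32.36
  -> 32.36 F
Call 2:
  To C: 333.5 - 273.15 = 60.35
  To F: 60.35 * 9/5 + 32 = 140.63
  Round to 2 decimals: 140.63
  -> 140.63 F
Call 2 (140.63 F)


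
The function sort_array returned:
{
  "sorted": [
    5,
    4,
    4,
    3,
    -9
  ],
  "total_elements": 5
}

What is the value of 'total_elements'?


5


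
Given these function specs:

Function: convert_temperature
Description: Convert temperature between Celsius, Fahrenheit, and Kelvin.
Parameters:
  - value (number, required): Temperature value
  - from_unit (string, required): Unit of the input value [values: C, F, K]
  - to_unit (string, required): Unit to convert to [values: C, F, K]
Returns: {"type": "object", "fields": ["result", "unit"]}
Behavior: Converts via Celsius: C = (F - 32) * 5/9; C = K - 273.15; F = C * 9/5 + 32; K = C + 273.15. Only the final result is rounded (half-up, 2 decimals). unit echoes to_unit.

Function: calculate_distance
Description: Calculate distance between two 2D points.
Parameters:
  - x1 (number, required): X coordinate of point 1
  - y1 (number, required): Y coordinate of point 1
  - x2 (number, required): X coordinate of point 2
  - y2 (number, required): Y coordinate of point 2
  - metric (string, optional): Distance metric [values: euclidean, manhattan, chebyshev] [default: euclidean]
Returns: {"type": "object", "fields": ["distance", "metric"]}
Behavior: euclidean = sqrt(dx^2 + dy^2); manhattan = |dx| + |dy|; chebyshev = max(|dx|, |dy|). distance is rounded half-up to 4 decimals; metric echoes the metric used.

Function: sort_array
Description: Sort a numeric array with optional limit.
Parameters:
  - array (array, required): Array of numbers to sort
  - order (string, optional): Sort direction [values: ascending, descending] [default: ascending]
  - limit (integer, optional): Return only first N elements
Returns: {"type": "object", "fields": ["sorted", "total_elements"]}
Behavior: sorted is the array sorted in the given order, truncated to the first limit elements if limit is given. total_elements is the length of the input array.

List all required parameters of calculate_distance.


Parameters of calculate_distance and their required/optional flag:
  x1: required
  y1: required
  x2: required
  y2: required
  metric: optional
x1, x2, y1, y2


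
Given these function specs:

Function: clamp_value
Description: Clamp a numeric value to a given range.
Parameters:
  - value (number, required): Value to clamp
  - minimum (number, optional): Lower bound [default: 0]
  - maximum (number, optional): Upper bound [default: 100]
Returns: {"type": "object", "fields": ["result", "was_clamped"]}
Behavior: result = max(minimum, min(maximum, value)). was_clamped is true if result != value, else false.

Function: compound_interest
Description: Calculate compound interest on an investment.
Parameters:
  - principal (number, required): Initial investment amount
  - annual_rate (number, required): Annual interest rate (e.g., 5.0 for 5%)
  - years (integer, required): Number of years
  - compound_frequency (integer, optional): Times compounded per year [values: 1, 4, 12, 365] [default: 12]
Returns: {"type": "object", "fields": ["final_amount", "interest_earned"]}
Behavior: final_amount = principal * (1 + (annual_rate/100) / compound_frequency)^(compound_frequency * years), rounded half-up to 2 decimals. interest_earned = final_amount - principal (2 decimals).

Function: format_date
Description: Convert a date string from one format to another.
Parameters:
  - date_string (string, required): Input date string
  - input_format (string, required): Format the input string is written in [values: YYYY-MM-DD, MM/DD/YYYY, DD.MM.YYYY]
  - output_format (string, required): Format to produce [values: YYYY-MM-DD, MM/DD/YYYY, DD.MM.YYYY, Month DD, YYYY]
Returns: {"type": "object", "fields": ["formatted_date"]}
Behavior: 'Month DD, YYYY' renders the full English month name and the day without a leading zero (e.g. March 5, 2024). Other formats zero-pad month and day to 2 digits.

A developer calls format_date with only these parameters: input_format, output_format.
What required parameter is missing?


Required parameters: date_string, input_format, output_format
Provided: input_format, output_format
Missing: date_string
date_string


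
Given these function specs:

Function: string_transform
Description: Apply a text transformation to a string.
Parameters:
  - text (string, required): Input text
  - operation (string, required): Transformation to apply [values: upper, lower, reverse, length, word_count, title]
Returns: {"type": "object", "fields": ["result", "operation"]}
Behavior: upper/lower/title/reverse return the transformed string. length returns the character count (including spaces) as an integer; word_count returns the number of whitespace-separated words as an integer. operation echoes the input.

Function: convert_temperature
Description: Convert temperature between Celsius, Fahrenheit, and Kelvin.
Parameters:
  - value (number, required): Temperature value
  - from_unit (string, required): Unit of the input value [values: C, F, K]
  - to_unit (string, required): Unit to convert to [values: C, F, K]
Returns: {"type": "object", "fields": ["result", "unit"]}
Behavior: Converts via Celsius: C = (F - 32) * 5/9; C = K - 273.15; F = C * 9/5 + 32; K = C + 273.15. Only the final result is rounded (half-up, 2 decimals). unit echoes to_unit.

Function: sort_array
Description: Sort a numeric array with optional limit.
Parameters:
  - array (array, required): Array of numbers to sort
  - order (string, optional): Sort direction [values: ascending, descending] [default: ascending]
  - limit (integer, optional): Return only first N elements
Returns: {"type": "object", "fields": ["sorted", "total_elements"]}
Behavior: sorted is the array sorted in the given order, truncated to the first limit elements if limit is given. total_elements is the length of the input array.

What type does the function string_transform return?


The string_transform spec declares Returns: {"type": "object", "fields": ["result", "operation"]}
Type:
object


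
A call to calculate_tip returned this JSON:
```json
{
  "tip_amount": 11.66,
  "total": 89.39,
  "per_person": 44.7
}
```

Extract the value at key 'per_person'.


44.7


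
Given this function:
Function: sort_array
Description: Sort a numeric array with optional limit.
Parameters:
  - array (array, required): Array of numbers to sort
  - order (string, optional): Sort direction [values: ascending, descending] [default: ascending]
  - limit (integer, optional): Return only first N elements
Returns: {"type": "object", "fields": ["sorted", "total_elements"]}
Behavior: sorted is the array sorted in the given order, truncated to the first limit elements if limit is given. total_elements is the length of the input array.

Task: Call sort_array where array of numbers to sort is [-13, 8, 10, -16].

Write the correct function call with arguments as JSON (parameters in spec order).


Mapping each described value to its parameter name:
  'Array of numbers to sort' -> array = [-13, 8, 10, -16]
sort_array({"array": [-13, 8, 10, -16]})


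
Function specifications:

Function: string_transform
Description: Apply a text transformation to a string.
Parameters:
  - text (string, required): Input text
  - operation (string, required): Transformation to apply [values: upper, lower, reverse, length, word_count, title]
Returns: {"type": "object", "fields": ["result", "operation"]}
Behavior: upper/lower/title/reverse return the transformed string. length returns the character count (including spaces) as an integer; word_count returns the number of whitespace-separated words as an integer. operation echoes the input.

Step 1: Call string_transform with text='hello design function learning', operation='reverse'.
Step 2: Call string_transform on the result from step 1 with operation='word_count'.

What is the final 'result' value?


Step 1: string_transform(text='hello design function learning', operation='reverse')
  -> result = 'gninrael noitcnuf ngised olleh'
Step 2: string_transform(text='gninrael noitcnuf ngised olleh', operation='word_count')
  words: gninrael, noitcnuf, ngised, olleh -> 4
  -> result = 4
4


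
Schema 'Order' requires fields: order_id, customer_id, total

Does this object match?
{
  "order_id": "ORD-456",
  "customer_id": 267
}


Checking required fields...
Missing: total
Invalid - missing required field 'total'


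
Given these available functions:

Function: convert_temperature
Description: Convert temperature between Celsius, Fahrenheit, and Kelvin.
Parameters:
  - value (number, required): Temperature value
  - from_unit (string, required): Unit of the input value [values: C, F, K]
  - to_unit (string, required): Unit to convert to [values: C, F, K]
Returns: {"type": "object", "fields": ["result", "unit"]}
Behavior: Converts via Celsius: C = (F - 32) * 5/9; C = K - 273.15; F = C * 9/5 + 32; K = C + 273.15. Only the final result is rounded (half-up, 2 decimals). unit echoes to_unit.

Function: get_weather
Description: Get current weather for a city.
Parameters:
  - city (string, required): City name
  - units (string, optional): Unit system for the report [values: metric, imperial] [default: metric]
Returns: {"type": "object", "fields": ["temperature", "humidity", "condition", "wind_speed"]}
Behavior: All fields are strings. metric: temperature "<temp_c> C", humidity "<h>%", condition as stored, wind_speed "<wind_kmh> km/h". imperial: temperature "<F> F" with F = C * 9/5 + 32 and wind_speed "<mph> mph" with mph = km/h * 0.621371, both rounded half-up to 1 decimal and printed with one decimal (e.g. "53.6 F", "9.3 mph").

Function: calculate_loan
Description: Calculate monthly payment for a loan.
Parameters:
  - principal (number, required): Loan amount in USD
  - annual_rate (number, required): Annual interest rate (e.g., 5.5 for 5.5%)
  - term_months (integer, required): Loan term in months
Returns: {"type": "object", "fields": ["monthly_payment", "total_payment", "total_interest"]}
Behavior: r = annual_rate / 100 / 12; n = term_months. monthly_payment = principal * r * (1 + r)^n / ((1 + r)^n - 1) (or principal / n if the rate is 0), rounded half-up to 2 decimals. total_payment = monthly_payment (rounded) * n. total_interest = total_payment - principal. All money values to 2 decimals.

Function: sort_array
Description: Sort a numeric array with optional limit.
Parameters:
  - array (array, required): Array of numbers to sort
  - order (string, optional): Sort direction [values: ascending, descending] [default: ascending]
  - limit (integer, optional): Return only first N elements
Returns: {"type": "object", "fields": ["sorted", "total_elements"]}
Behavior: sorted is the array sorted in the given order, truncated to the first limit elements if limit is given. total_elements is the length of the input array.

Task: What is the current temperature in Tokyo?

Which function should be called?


The task needs a function whose description is: Get current weather for a city.
get_weather


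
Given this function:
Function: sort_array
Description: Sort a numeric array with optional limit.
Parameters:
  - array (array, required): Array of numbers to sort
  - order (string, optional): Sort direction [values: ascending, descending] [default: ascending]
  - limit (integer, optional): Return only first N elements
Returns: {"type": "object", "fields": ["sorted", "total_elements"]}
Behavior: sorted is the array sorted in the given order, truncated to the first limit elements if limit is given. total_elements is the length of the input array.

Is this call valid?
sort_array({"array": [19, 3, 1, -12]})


Checking all required parameters present and types match... All valid.
Valid


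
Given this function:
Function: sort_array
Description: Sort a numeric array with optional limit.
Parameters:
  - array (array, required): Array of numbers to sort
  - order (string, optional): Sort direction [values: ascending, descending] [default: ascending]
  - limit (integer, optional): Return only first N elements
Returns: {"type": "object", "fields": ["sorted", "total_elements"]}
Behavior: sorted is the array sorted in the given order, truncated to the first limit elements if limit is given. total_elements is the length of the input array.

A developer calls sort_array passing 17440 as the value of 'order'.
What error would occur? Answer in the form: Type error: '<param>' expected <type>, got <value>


Spec: 'order' is declared as string; 17440 is an integer.
Type error: 'order' expected string, got 17440


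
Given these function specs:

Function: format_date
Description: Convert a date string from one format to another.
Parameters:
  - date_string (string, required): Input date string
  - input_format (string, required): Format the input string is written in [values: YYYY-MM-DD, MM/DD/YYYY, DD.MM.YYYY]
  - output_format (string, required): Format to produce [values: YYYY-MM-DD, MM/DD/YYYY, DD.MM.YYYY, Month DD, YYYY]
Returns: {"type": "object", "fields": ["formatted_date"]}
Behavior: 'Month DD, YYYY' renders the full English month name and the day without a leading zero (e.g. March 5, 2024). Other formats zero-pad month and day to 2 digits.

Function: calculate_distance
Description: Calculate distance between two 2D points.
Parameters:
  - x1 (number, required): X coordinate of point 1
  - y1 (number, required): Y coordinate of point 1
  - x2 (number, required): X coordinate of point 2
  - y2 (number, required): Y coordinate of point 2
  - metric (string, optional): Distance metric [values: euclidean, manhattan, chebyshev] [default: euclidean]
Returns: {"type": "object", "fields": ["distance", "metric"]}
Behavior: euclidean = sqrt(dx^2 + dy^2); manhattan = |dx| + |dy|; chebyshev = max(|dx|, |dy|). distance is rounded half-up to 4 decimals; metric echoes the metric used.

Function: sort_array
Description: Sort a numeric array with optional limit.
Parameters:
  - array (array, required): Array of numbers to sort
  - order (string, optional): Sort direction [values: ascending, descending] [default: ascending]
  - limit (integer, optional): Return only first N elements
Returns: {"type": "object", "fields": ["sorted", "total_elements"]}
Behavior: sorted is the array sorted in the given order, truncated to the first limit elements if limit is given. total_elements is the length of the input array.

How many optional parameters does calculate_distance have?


Parameters of calculate_distance: x1 (required), y1 (required), x2 (required), y2 (required), metric (optional)
Optional count:
1


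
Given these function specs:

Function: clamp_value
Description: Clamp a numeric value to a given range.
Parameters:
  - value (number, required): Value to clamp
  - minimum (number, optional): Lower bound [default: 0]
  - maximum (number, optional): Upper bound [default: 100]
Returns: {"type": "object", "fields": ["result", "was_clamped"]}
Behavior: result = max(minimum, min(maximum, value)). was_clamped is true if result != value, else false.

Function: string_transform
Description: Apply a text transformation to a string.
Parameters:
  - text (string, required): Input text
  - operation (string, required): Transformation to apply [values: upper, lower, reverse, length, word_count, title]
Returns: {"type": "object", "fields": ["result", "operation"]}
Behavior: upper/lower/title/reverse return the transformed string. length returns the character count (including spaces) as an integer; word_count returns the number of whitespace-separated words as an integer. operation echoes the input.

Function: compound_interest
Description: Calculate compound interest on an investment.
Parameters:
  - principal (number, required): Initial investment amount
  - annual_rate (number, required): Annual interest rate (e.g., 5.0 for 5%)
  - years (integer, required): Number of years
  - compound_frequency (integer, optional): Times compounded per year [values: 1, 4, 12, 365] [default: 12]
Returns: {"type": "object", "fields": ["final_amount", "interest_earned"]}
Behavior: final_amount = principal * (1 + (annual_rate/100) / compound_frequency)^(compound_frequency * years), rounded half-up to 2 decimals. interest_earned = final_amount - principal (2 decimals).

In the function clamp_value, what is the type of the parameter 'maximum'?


The clamp_value spec declares:
  - maximum (number, optional): Upper bound [default: 100]
Type:
number


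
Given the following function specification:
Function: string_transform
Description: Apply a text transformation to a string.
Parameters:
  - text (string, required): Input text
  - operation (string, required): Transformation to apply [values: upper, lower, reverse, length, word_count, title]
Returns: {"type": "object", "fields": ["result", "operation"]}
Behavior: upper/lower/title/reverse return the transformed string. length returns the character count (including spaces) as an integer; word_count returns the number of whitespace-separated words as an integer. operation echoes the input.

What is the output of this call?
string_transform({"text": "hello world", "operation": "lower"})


lower('hello world') = 'hello world'
Output:
{"result": "hello world", "operation": "lower"}


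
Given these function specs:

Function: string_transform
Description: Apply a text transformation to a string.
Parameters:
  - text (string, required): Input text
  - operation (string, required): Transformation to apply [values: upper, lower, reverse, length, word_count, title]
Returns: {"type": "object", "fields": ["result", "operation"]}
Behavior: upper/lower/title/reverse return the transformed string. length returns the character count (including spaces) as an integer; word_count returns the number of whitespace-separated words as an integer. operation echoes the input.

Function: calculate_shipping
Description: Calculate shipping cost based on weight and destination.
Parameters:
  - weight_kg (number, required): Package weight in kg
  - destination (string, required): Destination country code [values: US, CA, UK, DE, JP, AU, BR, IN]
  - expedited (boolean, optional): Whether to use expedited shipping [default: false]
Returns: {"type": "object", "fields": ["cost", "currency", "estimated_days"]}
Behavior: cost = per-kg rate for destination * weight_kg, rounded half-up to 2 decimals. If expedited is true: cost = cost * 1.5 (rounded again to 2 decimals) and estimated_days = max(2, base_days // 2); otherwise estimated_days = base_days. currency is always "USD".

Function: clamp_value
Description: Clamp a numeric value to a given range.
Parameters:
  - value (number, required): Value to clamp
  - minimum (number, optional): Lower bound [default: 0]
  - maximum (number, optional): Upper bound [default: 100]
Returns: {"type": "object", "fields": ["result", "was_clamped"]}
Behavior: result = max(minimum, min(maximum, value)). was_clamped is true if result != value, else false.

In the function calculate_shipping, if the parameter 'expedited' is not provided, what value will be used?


The calculate_shipping spec declares:
  - expedited (boolean, optional): Whether to use expedited shipping [default: false]
Default:
false


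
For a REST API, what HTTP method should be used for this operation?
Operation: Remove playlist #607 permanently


GET = read, POST = create, PUT = update/replace, DELETE = remove
This operation is a removal.
DELETE


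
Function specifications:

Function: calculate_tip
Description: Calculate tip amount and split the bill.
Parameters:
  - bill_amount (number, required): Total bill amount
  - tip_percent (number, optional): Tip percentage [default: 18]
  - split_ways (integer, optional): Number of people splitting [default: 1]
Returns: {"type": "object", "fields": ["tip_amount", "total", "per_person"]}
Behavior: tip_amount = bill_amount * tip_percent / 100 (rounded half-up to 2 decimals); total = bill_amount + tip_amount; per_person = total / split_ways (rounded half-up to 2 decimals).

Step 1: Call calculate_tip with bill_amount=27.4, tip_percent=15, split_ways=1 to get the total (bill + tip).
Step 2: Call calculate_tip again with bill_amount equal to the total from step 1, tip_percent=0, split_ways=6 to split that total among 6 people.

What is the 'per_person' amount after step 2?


Step 1: calculate_tip(bill_amount=27.4, tip_percent=15, split_ways=1)
  tip_amount = 27.4 * 15/100 = 4.11 -> 4.11
  total = 27.4 + 4.11 = 31.51
  per_person = 31.51 / 1 = 31.51 -> 31.51
  -> total = 31.51
Step 2: calculate_tip(bill_amount=31.51, tip_percent=0, split_ways=6)
  tip_amount = 31.51 * 0/100 = 0 -> 0.00
  total = 31.51 + 0.00 = 31.51
  per_person = 31.51 / 6 = 5.251667 -> 5.25
  -> per_person = 5.25
$5.25


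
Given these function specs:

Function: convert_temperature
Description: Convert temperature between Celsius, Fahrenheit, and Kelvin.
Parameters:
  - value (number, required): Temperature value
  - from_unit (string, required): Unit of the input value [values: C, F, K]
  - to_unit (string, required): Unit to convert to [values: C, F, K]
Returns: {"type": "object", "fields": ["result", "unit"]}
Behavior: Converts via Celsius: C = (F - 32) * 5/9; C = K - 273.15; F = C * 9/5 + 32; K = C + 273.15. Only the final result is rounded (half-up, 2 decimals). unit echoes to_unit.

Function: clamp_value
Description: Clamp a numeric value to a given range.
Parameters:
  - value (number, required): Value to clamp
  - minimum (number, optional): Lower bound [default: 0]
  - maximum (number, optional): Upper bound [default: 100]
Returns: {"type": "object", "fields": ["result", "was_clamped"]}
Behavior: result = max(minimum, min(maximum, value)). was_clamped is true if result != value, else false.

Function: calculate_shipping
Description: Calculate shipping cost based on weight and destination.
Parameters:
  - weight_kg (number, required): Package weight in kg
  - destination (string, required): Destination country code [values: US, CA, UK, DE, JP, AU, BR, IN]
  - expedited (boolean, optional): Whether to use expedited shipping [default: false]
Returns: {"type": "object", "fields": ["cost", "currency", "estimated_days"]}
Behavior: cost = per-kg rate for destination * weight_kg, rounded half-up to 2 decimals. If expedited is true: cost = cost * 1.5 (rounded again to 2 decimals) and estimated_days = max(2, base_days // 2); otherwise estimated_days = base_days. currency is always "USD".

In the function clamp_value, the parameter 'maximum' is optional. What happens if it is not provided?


The clamp_value spec declares:
  - maximum (number, optional): Upper bound [default: 100]
It defaults to 100


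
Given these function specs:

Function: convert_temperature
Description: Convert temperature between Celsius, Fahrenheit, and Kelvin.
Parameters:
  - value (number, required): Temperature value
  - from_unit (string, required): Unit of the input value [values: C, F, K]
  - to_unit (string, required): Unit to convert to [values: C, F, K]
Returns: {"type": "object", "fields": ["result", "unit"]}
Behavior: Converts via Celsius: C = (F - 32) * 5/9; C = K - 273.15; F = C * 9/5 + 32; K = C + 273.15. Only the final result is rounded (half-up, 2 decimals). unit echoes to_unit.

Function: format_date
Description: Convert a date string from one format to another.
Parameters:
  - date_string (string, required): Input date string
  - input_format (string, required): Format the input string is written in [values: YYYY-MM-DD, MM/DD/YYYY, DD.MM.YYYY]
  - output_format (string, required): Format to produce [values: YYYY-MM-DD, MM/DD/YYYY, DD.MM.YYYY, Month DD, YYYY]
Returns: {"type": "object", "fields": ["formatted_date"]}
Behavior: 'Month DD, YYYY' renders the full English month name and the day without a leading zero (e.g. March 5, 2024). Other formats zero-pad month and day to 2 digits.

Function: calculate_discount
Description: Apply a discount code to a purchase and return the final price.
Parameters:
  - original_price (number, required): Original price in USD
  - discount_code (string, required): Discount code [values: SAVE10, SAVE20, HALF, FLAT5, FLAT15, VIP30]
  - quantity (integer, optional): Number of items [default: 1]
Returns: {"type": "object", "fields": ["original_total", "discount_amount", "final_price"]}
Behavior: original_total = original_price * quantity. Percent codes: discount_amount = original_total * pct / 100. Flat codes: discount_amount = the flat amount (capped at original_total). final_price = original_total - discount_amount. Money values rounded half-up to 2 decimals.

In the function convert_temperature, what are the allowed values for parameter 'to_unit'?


The convert_temperature spec declares:
  - to_unit (string, required): Unit to convert to [values: C, F, K]
Allowed values:
C, F, K


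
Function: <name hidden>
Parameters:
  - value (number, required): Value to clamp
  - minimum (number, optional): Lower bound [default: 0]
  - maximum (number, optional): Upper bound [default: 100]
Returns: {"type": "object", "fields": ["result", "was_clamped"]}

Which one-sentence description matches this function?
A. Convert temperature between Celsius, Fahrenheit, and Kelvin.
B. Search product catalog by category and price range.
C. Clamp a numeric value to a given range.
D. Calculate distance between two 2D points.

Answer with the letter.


Parameters value, minimum, maximum and return ["result", "was_clamped"] fit: Clamp a numeric value to a given range.
C


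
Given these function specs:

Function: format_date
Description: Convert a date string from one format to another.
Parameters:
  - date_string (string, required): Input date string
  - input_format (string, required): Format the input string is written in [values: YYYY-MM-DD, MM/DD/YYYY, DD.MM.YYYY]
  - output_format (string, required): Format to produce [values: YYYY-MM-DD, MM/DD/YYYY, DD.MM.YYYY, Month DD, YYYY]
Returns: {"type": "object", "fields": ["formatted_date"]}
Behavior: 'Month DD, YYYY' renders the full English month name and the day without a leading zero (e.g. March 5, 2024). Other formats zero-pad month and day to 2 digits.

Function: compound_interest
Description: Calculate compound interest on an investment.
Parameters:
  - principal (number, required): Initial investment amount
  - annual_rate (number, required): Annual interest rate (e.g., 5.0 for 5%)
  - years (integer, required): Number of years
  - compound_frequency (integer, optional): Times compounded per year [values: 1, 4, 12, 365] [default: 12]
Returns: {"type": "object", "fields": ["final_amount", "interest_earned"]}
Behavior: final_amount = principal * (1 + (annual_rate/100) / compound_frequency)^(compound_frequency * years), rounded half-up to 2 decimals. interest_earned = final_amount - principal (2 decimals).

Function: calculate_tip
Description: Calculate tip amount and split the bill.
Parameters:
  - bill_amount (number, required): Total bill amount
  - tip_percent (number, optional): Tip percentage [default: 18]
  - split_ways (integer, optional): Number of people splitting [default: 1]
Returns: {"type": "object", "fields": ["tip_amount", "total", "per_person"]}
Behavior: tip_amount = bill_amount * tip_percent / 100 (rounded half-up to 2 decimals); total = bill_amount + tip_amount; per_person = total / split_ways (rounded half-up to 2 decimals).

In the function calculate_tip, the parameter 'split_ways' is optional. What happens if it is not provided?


The calculate_tip spec declares:
  - split_ways (integer, optional): Number of people splitting [default: 1]
It defaults to 1


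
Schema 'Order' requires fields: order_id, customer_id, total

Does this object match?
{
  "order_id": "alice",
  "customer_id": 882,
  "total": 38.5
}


Checking required fields... All present.
Valid - all required fields present


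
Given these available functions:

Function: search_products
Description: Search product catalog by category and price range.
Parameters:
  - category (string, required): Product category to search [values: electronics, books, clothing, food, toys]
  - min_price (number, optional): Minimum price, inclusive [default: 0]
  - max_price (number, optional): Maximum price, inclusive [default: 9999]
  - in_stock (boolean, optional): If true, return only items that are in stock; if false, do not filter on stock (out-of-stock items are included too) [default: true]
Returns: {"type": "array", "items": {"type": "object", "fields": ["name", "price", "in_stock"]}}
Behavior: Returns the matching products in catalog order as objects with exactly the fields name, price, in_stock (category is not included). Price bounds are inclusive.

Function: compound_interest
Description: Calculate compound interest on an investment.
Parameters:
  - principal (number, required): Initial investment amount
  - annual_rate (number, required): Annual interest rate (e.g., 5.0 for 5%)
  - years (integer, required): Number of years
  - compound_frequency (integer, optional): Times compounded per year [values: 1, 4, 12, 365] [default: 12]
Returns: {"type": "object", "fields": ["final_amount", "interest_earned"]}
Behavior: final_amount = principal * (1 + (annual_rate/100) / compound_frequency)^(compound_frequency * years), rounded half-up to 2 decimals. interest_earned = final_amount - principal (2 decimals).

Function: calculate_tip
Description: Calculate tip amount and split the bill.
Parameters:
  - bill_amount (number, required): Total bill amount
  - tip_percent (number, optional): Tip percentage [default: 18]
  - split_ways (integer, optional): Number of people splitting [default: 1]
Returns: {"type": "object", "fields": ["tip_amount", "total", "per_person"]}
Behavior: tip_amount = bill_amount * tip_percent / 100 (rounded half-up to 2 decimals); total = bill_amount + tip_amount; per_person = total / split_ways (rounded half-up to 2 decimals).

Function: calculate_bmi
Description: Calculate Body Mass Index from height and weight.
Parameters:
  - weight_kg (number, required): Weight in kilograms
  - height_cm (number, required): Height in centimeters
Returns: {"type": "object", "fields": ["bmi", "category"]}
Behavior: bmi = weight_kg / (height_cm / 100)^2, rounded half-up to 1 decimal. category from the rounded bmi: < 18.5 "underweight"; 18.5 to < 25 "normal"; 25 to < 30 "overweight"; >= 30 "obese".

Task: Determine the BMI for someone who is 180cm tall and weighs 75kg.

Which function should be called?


The task needs a function whose description is: Calculate Body Mass Index from height and weight.
calculate_bmi


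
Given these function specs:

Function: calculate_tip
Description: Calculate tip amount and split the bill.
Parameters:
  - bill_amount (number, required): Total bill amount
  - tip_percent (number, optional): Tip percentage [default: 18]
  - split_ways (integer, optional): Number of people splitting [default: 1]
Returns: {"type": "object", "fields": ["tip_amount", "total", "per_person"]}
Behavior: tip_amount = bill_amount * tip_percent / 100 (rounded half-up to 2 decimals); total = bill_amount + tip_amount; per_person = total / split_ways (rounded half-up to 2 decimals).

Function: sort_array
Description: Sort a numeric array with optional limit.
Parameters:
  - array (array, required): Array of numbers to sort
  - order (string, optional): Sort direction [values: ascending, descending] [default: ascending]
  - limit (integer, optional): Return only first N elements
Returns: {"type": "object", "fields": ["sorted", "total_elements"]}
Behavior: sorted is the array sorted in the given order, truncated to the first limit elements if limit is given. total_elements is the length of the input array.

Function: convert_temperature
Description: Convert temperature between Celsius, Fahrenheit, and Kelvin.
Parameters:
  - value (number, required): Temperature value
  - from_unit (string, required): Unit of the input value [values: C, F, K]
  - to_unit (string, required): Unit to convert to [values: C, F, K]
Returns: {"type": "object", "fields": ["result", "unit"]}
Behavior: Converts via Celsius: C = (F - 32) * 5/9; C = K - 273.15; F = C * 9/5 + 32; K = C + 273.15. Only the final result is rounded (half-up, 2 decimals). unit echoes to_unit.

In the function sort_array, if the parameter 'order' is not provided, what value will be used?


The sort_array spec declares:
  - order (string, optional): Sort direction [values: ascending, descending] [default: ascending]
Default:
ascending


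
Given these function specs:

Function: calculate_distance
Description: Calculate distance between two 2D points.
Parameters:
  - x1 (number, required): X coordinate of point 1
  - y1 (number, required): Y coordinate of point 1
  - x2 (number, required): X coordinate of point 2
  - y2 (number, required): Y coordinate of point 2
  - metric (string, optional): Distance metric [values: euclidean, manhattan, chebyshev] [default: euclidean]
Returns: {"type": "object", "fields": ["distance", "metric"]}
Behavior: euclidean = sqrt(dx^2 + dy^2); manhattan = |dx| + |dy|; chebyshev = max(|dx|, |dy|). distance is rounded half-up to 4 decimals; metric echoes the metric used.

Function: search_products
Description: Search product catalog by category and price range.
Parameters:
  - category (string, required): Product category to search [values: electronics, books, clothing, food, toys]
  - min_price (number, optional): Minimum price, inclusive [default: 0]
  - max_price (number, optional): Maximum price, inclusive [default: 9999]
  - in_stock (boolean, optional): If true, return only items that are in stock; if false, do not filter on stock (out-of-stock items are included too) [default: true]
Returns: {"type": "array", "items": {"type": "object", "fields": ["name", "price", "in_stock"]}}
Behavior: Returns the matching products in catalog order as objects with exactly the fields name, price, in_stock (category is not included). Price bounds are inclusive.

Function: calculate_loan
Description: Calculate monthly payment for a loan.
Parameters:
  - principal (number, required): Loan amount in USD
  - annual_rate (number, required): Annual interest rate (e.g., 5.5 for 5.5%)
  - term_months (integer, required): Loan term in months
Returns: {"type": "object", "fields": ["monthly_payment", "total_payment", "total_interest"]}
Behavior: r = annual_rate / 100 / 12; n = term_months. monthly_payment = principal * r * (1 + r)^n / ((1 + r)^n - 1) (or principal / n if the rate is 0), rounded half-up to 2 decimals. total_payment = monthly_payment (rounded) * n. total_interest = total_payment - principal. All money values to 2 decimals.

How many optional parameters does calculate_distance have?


Parameters of calculate_distance: x1 (required), y1 (required), x2 (required), y2 (required), metric (optional)
Optional count:
1


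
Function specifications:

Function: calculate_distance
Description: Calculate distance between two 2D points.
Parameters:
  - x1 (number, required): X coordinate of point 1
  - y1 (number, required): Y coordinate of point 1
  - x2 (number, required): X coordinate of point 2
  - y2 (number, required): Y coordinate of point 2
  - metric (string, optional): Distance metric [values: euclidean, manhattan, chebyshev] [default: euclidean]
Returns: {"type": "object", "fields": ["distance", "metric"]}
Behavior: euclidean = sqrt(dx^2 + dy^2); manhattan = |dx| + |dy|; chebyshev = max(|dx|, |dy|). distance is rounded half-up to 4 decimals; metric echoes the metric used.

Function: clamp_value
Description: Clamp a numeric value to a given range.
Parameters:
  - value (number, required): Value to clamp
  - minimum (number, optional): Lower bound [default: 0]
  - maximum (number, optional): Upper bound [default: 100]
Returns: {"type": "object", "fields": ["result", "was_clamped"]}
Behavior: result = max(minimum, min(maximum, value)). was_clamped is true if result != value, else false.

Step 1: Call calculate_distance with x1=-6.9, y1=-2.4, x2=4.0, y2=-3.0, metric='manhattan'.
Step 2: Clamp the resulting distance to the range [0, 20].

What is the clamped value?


Step 1: calculate_distance (manhattan)
  |dx| = |4 - -6.9| = 10.9; |dy| = |-3 - -2.4| = 0.6
  manhattan: 10.9 + 0.6 = 11.5
  Round to 4 decimals: 11.5
  -> distance = 11.5
Step 2: clamp_value(value=11.5, minimum=0, maximum=20)
  result = max(0, min(20, 11.5)) = max(0, 11.5) = 11.5
  was_clamped = (11.5 != 11.5) = false
  -> result = 11.5
11.5


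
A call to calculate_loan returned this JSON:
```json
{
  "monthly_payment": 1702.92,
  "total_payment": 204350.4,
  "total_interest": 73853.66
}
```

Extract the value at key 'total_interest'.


73853.66


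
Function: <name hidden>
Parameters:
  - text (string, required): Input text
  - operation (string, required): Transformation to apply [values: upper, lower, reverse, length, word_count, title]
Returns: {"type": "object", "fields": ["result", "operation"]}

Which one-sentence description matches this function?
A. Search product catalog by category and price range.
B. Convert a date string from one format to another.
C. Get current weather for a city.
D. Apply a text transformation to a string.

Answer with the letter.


Parameters text, operation and return ["result", "operation"] fit: Apply a text transformation to a string.
D


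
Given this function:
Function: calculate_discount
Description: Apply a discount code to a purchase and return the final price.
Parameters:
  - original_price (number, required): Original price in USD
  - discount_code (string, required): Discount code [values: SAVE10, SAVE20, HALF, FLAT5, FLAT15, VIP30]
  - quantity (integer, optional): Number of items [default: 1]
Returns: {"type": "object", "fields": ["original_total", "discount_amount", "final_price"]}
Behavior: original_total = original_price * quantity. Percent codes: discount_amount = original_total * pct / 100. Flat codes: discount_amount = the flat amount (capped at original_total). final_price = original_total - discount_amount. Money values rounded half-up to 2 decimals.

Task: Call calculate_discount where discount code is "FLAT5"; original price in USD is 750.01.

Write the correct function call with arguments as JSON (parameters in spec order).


Mapping each described value to its parameter name:
  'Discount code' -> discount_code = "FLAT5"
  'Original price in USD' -> original_price = 750.01
calculate_discount({"original_price": 750.01, "discount_code": "FLAT5"})


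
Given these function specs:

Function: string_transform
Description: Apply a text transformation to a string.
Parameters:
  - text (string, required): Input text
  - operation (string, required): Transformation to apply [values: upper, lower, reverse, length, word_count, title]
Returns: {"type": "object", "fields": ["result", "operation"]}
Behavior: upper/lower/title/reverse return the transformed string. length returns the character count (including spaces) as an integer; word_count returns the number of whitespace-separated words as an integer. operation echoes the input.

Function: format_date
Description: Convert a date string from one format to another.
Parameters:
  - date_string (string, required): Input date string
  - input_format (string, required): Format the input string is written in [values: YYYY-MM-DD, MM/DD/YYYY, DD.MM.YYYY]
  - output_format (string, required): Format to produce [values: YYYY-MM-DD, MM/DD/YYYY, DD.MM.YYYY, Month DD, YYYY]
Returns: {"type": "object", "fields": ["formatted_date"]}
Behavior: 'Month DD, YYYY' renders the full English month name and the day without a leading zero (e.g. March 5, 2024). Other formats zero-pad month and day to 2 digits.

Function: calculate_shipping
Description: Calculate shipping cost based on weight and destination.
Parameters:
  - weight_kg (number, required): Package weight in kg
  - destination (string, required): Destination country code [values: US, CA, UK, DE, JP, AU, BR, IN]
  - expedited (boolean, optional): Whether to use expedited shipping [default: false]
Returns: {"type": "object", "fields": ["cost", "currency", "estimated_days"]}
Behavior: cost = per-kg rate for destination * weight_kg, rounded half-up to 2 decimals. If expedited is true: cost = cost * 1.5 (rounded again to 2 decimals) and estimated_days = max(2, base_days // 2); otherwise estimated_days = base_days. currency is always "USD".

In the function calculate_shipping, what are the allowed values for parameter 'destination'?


The calculate_shipping spec declares:
  - destination (string, required): Destination country code [values: US, CA, UK, DE, JP, AU, BR, IN]
Allowed values:
US, CA, UK, DE, JP, AU, BR, IN
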